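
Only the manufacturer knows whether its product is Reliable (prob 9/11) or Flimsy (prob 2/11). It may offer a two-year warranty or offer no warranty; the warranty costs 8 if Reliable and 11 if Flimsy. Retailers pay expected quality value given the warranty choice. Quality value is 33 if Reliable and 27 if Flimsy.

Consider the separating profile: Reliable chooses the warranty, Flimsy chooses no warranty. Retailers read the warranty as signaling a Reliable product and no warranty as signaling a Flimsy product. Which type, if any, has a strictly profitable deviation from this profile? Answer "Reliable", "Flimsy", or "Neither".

The warranty pays 33; no warranty pays 27.
Reliable: assigned the warranty, nets 33 − 8 = 25; deviating to no warranty nets 27.
Flimsy: assigned no warranty, nets 27; deviating to the warranty nets 33 − 11 = 22.
The Reliable type gains 2 by deviating.

Reliable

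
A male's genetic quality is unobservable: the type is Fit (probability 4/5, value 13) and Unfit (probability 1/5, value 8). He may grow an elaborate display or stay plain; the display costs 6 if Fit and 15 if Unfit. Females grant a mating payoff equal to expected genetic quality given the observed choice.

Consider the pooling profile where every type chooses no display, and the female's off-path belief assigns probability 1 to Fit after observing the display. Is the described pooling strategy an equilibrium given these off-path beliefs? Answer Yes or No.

On path, the female holds the prior and pays 4/5·13 + 1/5·8 = 12. Off path (the display), believing Fit, it pays 13.
Fit: no display nets 12; the display nets 13 − 6 = 7. Fit stays.
Unfit: no display nets 12; the display nets 13 − 15 = -2. Unfit stays.
No type deviates, so pooling is sustained.

Yes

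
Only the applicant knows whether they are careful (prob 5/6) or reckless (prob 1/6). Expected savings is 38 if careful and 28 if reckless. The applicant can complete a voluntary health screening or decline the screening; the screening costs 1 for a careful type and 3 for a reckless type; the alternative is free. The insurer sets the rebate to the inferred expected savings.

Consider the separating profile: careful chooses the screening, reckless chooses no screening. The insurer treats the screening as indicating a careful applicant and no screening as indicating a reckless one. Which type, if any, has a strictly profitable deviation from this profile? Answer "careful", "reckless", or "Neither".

reckless

The screening pays 38; no screening pays 28.
careful: assigned the screening, nets 38 − 1 = 37; deviating to no screening nets 28.
reckless: assigned no screening, nets 28; deviating to the screening nets 38 − 3 = 35.
The reckless type gains 7 by deviating.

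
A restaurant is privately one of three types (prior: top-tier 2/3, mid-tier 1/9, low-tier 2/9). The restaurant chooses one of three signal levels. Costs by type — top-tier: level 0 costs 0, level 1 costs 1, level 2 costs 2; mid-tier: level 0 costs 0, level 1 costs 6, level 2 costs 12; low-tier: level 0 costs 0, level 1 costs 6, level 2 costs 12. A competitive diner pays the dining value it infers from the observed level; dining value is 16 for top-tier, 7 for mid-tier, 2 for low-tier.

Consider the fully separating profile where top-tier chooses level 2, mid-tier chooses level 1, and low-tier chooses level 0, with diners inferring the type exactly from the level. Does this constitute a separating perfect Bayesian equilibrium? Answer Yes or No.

No

Separating price premiums: level 2 → 16, level 1 → 7, level 0 → 2.
top-tier (assigned level 2): level 0: 2 − 0 = 2; level 1: 7 − 1 = 6; level 2: 16 − 2 = 14. top-tier stays.
mid-tier (assigned level 1): level 0: 2 − 0 = 2; level 1: 7 − 6 = 1; level 2: 16 − 12 = 4. mid-tier prefers level 2.
low-tier (assigned level 0): level 0: 2 − 0 = 2; level 1: 7 − 6 = 1; level 2: 16 − 12 = 4. low-tier prefers level 2.
At least one type deviates; the separating profile fails.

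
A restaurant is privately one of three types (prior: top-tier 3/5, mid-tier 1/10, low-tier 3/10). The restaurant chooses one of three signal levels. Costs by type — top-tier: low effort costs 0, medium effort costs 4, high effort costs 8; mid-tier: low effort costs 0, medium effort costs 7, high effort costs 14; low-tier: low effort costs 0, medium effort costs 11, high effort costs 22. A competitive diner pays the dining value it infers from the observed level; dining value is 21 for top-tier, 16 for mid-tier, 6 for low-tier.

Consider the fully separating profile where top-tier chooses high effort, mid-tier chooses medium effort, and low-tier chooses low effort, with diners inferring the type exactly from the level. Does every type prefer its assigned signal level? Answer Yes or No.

Yes

Separating price premiums: high effort → 21, medium effort → 16, low effort → 6.
top-tier (assigned high effort): low effort: 6 − 0 = 6; medium effort: 16 − 4 = 12; high effort: 21 − 8 = 13. top-tier stays.
mid-tier (assigned medium effort): low effort: 6 − 0 = 6; medium effort: 16 − 7 = 9; high effort: 21 − 14 = 7. mid-tier stays.
low-tier (assigned low effort): low effort: 6 − 0 = 6; medium effort: 16 − 11 = 5; high effort: 21 − 22 = -1. low-tier stays.
Every type prefers its assigned level; separation holds.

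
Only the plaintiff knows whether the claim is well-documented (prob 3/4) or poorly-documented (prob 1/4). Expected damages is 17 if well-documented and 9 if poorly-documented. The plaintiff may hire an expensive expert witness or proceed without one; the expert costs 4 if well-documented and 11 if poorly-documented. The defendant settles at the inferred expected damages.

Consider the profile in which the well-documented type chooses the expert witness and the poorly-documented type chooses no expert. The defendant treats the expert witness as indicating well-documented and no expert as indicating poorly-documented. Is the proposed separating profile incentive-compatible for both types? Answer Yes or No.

Yes

Under these beliefs, the expert witness earns settlement 17 and no expert earns settlement 9.
well-documented: the expert witness nets 17 − 4 = 13; no expert nets 9. well-documented prefers the expert witness.
poorly-documented: the expert witness nets 17 − 11 = 6; no expert nets 9. poorly-documented prefers no expert.
Neither type deviates, so the separating profile is an equilibrium.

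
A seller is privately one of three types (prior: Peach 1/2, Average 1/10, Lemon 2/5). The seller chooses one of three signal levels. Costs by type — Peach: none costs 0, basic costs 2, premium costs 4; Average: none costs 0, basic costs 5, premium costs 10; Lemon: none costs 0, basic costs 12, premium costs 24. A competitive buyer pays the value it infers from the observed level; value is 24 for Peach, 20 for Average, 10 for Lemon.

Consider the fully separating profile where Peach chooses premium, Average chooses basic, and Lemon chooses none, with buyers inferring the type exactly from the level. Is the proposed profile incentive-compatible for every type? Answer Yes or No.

Separating prices: premium → 24, basic → 20, none → 10.
Peach (assigned premium): none: 10 − 0 = 10; basic: 20 − 2 = 18; premium: 24 − 4 = 20. Peach stays.
Average (assigned basic): none: 10 − 0 = 10; basic: 20 − 5 = 15; premium: 24 − 10 = 14. Average stays.
Lemon (assigned none): none: 10 − 0 = 10; basic: 20 − 12 = 8; premium: 24 − 24 = 0. Lemon stays.
Every type prefers its assigned level; separation holds.

Yes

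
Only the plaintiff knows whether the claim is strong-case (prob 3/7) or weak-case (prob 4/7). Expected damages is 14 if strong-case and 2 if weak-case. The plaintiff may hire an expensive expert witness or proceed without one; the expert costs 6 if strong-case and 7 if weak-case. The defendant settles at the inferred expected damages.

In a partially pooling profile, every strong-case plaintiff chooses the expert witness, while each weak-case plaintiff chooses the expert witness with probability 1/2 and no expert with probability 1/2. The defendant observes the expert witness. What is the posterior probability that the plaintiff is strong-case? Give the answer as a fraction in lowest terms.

3/5

P(the expert witness) = (3/7)·1 + (4/7)·(1/2) = 5/7.
By Bayes' rule, P(strong-case | the expert witness) = (3/7) / (5/7) = 3/5.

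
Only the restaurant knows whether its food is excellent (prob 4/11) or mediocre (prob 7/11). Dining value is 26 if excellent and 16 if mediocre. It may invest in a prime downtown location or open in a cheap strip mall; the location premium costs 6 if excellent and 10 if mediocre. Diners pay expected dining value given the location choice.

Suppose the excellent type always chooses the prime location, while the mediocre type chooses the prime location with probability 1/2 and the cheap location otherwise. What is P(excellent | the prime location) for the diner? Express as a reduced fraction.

P(the prime location) = (4/11)·1 + (7/11)·(1/2) = 15/22.
By Bayes' rule, P(excellent | the prime location) = (4/11) / (15/22) = 8/15.

8/15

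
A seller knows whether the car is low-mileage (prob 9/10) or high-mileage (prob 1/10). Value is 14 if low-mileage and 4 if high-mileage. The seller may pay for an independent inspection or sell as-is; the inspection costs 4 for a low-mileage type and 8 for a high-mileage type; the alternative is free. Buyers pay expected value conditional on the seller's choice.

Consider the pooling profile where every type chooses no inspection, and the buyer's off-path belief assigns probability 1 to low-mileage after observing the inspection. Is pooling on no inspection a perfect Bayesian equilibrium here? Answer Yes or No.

Yes

On path, the buyer holds the prior and pays 9/10·14 + 1/10·4 = 13. Off path (the inspection), believing low-mileage, it pays 14.
low-mileage: no inspection nets 13; the inspection nets 14 − 4 = 10. low-mileage stays.
high-mileage: no inspection nets 13; the inspection nets 14 − 8 = 6. high-mileage stays.
No type deviates, so pooling is sustained.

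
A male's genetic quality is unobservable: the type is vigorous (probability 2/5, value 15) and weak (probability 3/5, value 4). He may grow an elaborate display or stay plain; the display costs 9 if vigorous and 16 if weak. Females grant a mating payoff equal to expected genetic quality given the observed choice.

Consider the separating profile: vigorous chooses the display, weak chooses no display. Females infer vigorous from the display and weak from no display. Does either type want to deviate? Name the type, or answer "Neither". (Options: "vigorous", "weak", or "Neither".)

The display pays 15; no display pays 4.
vigorous: assigned the display, nets 15 − 9 = 6; deviating to no display nets 4.
weak: assigned no display, nets 4; deviating to the display nets 15 − 16 = -1.
Both types strictly prefer their assigned action; no profitable deviation.

Neither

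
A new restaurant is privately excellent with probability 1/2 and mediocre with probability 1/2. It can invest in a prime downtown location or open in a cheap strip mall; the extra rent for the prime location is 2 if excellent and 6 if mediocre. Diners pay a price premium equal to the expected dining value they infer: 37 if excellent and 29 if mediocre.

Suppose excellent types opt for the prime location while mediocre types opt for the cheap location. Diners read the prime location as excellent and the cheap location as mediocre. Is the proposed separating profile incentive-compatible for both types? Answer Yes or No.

No

Under these beliefs, the prime location earns price premium 37 and the cheap location earns price premium 29.
excellent: the prime location nets 37 − 2 = 35; the cheap location nets 29. excellent prefers the prime location.
mediocre: the prime location nets 37 − 6 = 31; the cheap location nets 29. mediocre would deviate to the prime location.
mediocre has a profitable deviation, so the profile is not an equilibrium.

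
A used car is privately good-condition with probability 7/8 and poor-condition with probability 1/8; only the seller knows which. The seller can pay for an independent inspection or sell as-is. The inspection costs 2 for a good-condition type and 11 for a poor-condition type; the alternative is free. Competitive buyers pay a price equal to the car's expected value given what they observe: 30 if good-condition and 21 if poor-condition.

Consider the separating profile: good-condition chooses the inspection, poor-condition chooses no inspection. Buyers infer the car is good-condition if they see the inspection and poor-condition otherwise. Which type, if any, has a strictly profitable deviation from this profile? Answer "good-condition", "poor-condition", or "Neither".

The inspection pays 30; no inspection pays 21.
good-condition: assigned the inspection, nets 30 − 2 = 28; deviating to no inspection nets 21.
poor-condition: assigned no inspection, nets 21; deviating to the inspection nets 30 − 11 = 19.
Both types strictly prefer their assigned action; no profitable deviation.

Neither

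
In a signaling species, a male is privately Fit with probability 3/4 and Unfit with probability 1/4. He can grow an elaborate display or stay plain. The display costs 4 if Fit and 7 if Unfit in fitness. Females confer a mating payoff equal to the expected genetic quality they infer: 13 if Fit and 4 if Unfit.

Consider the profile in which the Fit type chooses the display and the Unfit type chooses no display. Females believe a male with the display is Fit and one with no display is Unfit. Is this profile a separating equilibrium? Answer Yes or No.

No

Under these beliefs, the display earns mating payoff 13 and no display earns mating payoff 4.
Fit: the display nets 13 − 4 = 9; no display nets 4. Fit prefers the display.
Unfit: the display nets 13 − 7 = 6; no display nets 4. Unfit would deviate to the display.
Unfit has a profitable deviation, so the profile is not an equilibrium.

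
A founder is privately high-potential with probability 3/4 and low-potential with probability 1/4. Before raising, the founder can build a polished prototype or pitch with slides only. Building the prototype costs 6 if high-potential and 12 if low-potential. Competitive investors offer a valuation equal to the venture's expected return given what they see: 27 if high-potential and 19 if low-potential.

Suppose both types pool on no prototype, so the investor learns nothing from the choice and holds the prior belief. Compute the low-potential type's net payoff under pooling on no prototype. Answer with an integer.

25

Pooled valuation = 3/4·27 + 1/4·19 = 25.
low-potential pays no cost for no prototype, so net payoff = 25.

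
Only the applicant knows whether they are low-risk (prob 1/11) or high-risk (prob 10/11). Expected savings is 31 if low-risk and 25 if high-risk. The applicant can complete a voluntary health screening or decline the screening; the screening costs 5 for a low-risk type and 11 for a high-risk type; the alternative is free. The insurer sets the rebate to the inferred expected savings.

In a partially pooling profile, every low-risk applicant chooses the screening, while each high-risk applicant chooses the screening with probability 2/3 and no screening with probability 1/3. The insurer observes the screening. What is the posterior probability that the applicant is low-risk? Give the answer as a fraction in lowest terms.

P(the screening) = (1/11)·1 + (10/11)·(2/3) = 23/33.
By Bayes' rule, P(low-risk | the screening) = (1/11) / (23/33) = 3/23.

3/23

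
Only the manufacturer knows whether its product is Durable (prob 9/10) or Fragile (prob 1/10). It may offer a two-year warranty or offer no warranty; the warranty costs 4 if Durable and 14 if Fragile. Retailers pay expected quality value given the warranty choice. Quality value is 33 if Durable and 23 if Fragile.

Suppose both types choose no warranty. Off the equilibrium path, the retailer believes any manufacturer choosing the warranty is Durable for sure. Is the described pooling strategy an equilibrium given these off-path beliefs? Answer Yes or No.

On path, the retailer holds the prior and pays 9/10·33 + 1/10·23 = 32. Off path (the warranty), believing Durable, it pays 33.
Durable: no warranty nets 32; the warranty nets 33 − 4 = 29. Durable stays.
Fragile: no warranty nets 32; the warranty nets 33 − 14 = 19. Fragile stays.
No type deviates, so pooling is sustained.

Yes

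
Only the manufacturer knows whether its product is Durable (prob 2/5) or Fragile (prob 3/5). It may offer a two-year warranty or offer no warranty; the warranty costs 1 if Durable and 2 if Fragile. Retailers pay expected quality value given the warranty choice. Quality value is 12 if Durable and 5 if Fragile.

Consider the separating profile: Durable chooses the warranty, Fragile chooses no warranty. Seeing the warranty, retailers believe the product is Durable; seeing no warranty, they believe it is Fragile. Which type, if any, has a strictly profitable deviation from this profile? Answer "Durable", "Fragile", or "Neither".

Fragile

The warranty pays 12; no warranty pays 5.
Durable: assigned the warranty, nets 12 − 1 = 11; deviating to no warranty nets 5.
Fragile: assigned no warranty, nets 5; deviating to the warranty nets 12 − 2 = 10.
The Fragile type gains 5 by deviating.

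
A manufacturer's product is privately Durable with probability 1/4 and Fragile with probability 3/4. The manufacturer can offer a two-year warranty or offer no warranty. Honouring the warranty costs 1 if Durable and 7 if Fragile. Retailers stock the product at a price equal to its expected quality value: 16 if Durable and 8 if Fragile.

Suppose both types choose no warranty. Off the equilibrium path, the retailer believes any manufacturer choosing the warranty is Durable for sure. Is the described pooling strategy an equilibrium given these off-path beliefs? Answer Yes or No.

No

On path, the retailer holds the prior and pays 1/4·16 + 3/4·8 = 10. Off path (the warranty), believing Durable, it pays 16.
Durable: no warranty nets 10; the warranty nets 16 − 1 = 15. Durable would deviate.
Fragile: no warranty nets 10; the warranty nets 16 − 7 = 9. Fragile stays.
A type deviates, so pooling fails.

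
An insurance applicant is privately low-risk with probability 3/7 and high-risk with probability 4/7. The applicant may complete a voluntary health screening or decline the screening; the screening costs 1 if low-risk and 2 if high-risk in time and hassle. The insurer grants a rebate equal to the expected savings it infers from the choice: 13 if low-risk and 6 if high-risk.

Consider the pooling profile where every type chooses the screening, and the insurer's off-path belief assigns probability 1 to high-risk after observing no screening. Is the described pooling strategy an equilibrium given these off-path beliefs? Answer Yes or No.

Yes

On path, the insurer holds the prior and pays 3/7·13 + 4/7·6 = 9. Off path (no screening), believing high-risk, it pays 6.
low-risk: the screening nets 9 − 1 = 8; no screening nets 6. low-risk stays.
high-risk: the screening nets 9 − 2 = 7; no screening nets 6. high-risk stays.
No type deviates, so pooling is sustained.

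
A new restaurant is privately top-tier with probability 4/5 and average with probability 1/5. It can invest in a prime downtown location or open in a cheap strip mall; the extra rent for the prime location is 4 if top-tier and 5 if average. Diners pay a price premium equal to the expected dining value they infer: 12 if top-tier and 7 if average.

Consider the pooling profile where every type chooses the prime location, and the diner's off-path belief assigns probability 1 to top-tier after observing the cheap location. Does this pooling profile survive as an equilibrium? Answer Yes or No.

On path, the diner holds the prior and pays 4/5·12 + 1/5·7 = 11. Off path (the cheap location), believing top-tier, it pays 12.
top-tier: the prime location nets 11 − 4 = 7; the cheap location nets 12. top-tier would deviate.
average: the prime location nets 11 − 5 = 6; the cheap location nets 12. average would deviate.
A type deviates, so pooling fails.

No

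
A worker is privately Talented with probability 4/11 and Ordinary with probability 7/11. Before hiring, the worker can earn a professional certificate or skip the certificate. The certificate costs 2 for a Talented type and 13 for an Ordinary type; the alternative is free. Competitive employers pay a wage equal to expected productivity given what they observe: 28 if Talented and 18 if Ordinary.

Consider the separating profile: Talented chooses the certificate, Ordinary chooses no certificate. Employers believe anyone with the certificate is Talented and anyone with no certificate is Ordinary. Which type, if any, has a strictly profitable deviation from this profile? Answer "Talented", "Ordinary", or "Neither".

The certificate pays 28; no certificate pays 18.
Talented: assigned the certificate, nets 28 − 2 = 26; deviating to no certificate nets 18.
Ordinary: assigned no certificate, nets 18; deviating to the certificate nets 28 − 13 = 15.
Both types strictly prefer their assigned action; no profitable deviation.

Neither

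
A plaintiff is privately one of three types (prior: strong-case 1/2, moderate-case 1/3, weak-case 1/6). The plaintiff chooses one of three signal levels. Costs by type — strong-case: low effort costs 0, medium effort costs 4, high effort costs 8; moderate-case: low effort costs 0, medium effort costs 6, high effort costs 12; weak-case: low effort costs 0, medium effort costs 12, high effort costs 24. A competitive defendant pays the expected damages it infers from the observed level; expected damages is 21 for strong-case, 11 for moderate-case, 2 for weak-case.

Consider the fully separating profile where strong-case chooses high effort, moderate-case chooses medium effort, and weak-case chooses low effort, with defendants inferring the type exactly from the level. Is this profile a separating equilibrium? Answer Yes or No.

No

Separating settlements: high effort → 21, medium effort → 11, low effort → 2.
strong-case (assigned high effort): low effort: 2 − 0 = 2; medium effort: 11 − 4 = 7; high effort: 21 − 8 = 13. strong-case stays.
moderate-case (assigned medium effort): low effort: 2 − 0 = 2; medium effort: 11 − 6 = 5; high effort: 21 − 12 = 9. moderate-case prefers high effort.
weak-case (assigned low effort): low effort: 2 − 0 = 2; medium effort: 11 − 12 = -1; high effort: 21 − 24 = -3. weak-case stays.
At least one type deviates; the separating profile fails.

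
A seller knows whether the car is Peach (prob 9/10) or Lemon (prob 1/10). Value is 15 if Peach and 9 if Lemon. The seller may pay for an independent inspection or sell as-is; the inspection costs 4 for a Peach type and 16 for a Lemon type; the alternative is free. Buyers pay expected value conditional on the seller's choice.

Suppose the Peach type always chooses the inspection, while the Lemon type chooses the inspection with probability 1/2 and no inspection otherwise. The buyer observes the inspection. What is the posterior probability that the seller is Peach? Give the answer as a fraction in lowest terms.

18/19

P(the inspection) = (9/10)·1 + (1/10)·(1/2) = 19/20.
By Bayes' rule, P(Peach | the inspection) = (9/10) / (19/20) = 18/19.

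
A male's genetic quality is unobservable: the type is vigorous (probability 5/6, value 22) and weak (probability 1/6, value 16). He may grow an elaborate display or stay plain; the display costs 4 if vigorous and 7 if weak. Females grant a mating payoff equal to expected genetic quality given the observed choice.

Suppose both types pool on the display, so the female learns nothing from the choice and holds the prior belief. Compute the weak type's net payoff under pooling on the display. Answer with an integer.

Pooled mating payoff = 5/6·22 + 1/6·16 = 21.
weak pays cost 7 for the display, so net payoff = 21 − 7 = 14.

14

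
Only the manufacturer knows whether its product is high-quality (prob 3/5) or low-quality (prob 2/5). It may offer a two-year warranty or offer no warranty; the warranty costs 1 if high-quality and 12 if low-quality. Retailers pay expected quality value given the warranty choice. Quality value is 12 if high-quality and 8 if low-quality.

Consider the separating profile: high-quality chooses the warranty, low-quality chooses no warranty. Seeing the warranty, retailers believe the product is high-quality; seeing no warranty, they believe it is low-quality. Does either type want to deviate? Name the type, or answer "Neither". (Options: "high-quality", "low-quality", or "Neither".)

The warranty pays 12; no warranty pays 8.
high-quality: assigned the warranty, nets 12 − 1 = 11; deviating to no warranty nets 8.
low-quality: assigned no warranty, nets 8; deviating to the warranty nets 12 − 12 = 0.
Both types strictly prefer their assigned action; no profitable deviation.

Neither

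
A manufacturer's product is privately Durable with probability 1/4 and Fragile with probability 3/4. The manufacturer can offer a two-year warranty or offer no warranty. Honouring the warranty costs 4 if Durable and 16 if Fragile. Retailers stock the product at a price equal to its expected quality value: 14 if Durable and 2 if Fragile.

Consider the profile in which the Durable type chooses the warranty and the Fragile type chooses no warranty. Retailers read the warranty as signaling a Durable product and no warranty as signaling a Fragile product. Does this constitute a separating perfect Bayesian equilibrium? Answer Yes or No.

Under these beliefs, the warranty earns price 14 and no warranty earns price 2.
Durable: the warranty nets 14 − 4 = 10; no warranty nets 2. Durable prefers the warranty.
Fragile: the warranty nets 14 − 16 = -2; no warranty nets 2. Fragile prefers no warranty.
Neither type deviates, so the separating profile is an equilibrium.

Yes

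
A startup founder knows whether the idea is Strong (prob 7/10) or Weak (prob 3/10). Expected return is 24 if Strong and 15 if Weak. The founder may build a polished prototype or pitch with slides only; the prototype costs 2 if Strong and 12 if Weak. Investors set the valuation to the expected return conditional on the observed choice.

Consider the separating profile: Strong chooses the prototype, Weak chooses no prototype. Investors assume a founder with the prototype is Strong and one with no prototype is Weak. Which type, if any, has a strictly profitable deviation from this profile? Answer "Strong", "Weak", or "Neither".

Neither

The prototype pays 24; no prototype pays 15.
Strong: assigned the prototype, nets 24 − 2 = 22; deviating to no prototype nets 15.
Weak: assigned no prototype, nets 15; deviating to the prototype nets 24 − 12 = 12.
Both types strictly prefer their assigned action; no profitable deviation.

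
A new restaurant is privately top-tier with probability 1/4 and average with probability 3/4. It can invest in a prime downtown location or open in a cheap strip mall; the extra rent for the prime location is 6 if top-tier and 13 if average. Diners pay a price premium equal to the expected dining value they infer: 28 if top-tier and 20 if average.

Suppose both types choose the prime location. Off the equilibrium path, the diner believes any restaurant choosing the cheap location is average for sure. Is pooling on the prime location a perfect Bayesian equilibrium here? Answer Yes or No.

On path, the diner holds the prior and pays 1/4·28 + 3/4·20 = 22. Off path (the cheap location), believing average, it pays 20.
top-tier: the prime location nets 22 − 6 = 16; the cheap location nets 20. top-tier would deviate.
average: the prime location nets 22 − 13 = 9; the cheap location nets 20. average would deviate.
A type deviates, so pooling fails.

No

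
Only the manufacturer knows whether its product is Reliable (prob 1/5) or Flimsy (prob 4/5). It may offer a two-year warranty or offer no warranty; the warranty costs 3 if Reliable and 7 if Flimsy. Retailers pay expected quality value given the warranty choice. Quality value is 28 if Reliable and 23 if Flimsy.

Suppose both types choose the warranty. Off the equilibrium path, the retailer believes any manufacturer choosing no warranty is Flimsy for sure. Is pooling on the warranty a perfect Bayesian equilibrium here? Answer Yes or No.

On path, the retailer holds the prior and pays 1/5·28 + 4/5·23 = 24. Off path (no warranty), believing Flimsy, it pays 23.
Reliable: the warranty nets 24 − 3 = 21; no warranty nets 23. Reliable would deviate.
Flimsy: the warranty nets 24 − 7 = 17; no warranty nets 23. Flimsy would deviate.
A type deviates, so pooling fails.

No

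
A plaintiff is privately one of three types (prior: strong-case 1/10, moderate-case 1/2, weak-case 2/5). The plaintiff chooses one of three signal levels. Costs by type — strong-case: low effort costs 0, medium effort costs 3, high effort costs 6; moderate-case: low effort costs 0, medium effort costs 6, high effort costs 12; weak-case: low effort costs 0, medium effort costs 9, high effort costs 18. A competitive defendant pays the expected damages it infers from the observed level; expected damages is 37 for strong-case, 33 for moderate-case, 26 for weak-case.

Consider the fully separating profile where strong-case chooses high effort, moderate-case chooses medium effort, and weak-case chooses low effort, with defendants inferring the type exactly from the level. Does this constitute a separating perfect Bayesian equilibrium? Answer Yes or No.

Separating settlements: high effort → 37, medium effort → 33, low effort → 26.
strong-case (assigned high effort): low effort: 26 − 0 = 26; medium effort: 33 − 3 = 30; high effort: 37 − 6 = 31. strong-case stays.
moderate-case (assigned medium effort): low effort: 26 − 0 = 26; medium effort: 33 − 6 = 27; high effort: 37 − 12 = 25. moderate-case stays.
weak-case (assigned low effort): low effort: 26 − 0 = 26; medium effort: 33 − 9 = 24; high effort: 37 − 18 = 19. weak-case stays.
Every type prefers its assigned level; separation holds.

Yes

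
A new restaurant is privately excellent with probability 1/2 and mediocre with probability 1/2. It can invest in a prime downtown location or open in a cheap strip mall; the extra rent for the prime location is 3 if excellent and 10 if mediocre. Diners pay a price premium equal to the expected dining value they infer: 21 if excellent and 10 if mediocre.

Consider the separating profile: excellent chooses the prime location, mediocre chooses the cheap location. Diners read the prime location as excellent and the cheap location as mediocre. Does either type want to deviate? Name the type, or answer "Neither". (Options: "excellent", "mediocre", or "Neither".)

mediocre

The prime location pays 21; the cheap location pays 10.
excellent: assigned the prime location, nets 21 − 3 = 18; deviating to the cheap location nets 10.
mediocre: assigned the cheap location, nets 10; deviating to the prime location nets 21 − 10 = 11.
The mediocre type gains 1 by deviating.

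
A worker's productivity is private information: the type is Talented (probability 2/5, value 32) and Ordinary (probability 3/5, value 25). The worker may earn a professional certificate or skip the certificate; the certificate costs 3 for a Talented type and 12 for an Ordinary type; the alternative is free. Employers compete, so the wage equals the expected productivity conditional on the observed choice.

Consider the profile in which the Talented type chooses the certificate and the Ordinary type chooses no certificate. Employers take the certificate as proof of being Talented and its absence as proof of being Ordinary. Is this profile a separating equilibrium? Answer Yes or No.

Yes

Under these beliefs, the certificate earns wage 32 and no certificate earns wage 25.
Talented: the certificate nets 32 − 3 = 29; no certificate nets 25. Talented prefers the certificate.
Ordinary: the certificate nets 32 − 12 = 20; no certificate nets 25. Ordinary prefers no certificate.
Neither type deviates, so the separating profile is an equilibrium.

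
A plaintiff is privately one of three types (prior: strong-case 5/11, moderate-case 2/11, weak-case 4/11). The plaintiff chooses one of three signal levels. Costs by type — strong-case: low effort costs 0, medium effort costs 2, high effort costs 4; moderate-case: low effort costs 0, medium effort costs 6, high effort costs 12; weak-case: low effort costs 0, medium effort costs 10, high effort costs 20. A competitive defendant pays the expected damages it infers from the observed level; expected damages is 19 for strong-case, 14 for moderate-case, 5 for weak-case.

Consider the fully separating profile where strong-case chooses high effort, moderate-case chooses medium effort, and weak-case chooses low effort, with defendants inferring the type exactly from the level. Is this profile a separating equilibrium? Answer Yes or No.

Separating settlements: high effort → 19, medium effort → 14, low effort → 5.
strong-case (assigned high effort): low effort: 5 − 0 = 5; medium effort: 14 − 2 = 12; high effort: 19 − 4 = 15. strong-case stays.
moderate-case (assigned medium effort): low effort: 5 − 0 = 5; medium effort: 14 − 6 = 8; high effort: 19 − 12 = 7. moderate-case stays.
weak-case (assigned low effort): low effort: 5 − 0 = 5; medium effort: 14 − 10 = 4; high effort: 19 − 20 = -1. weak-case stays.
Every type prefers its assigned level; separation holds.

Yes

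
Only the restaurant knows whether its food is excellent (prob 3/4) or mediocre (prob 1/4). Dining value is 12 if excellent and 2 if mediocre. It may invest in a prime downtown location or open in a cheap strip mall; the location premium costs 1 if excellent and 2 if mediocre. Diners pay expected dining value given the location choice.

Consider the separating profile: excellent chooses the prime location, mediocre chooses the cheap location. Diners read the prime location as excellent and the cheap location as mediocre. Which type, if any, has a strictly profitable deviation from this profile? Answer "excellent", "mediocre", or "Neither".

mediocre

The prime location pays 12; the cheap location pays 2.
excellent: assigned the prime location, nets 12 − 1 = 11; deviating to the cheap location nets 2.
mediocre: assigned the cheap location, nets 2; deviating to the prime location nets 12 − 2 = 10.
The mediocre type gains 8 by deviating.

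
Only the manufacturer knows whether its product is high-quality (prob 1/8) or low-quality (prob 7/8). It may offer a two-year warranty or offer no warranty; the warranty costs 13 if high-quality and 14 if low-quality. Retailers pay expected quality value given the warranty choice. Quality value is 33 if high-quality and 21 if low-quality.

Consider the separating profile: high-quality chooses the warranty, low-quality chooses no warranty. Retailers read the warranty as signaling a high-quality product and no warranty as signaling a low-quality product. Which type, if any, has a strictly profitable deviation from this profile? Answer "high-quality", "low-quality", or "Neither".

high-quality

The warranty pays 33; no warranty pays 21.
high-quality: assigned the warranty, nets 33 − 13 = 20; deviating to no warranty nets 21.
low-quality: assigned no warranty, nets 21; deviating to the warranty nets 33 − 14 = 19.
The high-quality type gains 1 by deviating.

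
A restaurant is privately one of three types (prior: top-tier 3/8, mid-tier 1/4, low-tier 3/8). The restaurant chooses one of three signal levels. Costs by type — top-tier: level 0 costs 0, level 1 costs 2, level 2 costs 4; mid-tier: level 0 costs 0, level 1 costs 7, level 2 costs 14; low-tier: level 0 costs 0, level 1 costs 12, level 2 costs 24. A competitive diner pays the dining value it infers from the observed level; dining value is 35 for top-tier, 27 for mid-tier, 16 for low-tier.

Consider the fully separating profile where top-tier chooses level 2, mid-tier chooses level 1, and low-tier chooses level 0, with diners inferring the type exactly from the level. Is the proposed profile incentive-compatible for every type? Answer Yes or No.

Separating price premiums: level 2 → 35, level 1 → 27, level 0 → 16.
top-tier (assigned level 2): level 0: 16 − 0 = 16; level 1: 27 − 2 = 25; level 2: 35 − 4 = 31. top-tier stays.
mid-tier (assigned level 1): level 0: 16 − 0 = 16; level 1: 27 − 7 = 20; level 2: 35 − 14 = 21. mid-tier prefers level 2.
low-tier (assigned level 0): level 0: 16 − 0 = 16; level 1: 27 − 12 = 15; level 2: 35 − 24 = 11. low-tier stays.
At least one type deviates; the separating profile fails.

No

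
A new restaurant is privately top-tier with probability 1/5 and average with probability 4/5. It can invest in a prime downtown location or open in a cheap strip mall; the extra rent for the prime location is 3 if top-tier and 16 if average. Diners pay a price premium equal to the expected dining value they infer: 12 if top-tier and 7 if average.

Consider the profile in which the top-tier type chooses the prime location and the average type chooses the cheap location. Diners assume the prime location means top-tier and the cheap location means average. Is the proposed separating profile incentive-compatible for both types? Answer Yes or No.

Yes

Under these beliefs, the prime location earns price premium 12 and the cheap location earns price premium 7.
top-tier: the prime location nets 12 − 3 = 9; the cheap location nets 7. top-tier prefers the prime location.
average: the prime location nets 12 − 16 = -4; the cheap location nets 7. average prefers the cheap location.
Neither type deviates, so the separating profile is an equilibrium.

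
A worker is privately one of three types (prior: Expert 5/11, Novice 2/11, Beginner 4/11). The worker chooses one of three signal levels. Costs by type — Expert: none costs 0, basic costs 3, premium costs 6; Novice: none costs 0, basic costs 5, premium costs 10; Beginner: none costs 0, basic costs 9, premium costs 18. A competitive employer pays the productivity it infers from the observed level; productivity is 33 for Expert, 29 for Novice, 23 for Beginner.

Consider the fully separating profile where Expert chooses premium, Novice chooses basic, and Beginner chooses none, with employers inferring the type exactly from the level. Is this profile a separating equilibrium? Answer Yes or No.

Separating wages: premium → 33, basic → 29, none → 23.
Expert (assigned premium): none: 23 − 0 = 23; basic: 29 − 3 = 26; premium: 33 − 6 = 27. Expert stays.
Novice (assigned basic): none: 23 − 0 = 23; basic: 29 − 5 = 24; premium: 33 − 10 = 23. Novice stays.
Beginner (assigned none): none: 23 − 0 = 23; basic: 29 − 9 = 20; premium: 33 − 18 = 15. Beginner stays.
Every type prefers its assigned level; separation holds.

Yes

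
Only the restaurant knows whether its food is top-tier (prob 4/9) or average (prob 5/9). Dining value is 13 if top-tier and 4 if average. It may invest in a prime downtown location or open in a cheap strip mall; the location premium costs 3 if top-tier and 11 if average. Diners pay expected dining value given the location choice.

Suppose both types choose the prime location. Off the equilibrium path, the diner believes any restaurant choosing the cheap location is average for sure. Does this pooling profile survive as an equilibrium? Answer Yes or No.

No

On path, the diner holds the prior and pays 4/9·13 + 5/9·4 = 8. Off path (the cheap location), believing average, it pays 4.
top-tier: the prime location nets 8 − 3 = 5; the cheap location nets 4. top-tier stays.
average: the prime location nets 8 − 11 = -3; the cheap location nets 4. average would deviate.
A type deviates, so pooling fails.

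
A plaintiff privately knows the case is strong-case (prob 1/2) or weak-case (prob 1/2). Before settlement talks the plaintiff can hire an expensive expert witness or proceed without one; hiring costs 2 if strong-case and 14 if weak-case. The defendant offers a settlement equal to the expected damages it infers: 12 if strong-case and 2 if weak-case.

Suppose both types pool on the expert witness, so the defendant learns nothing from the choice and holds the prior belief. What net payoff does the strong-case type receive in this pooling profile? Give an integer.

Pooled settlement = 1/2·12 + 1/2·2 = 7.
strong-case pays cost 2 for the expert witness, so net payoff = 7 − 2 = 5.

5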